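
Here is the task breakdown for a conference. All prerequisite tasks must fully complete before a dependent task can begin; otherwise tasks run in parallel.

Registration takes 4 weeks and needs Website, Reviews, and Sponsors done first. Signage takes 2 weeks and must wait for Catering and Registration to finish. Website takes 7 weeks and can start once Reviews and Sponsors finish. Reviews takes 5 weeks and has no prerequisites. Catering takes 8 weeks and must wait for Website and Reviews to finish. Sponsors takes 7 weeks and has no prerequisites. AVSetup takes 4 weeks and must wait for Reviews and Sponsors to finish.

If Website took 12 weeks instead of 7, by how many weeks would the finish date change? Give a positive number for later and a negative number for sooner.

5

The binding path is Sponsors→Website→Catering→Signage = 7+7+8+2 = 24; finish at 24 weeks.
Since Website is critical, the +5 change carries straight to that chain (now 29 weeks).
No other chain overtakes it, so the finish is 29 weeks.
Change in finish: 29 − 24 = +5 weeks.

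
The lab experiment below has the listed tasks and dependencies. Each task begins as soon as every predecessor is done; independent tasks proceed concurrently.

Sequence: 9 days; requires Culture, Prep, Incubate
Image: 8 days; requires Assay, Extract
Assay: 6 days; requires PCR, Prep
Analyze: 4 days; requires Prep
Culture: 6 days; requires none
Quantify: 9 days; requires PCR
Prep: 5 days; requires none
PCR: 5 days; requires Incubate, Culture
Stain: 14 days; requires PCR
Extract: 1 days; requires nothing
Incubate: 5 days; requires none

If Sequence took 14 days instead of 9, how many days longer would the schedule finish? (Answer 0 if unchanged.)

The binding path is Culture→PCR→Assay→Image = 6+5+6+8 = 25; finish at 25 days.
Sequence is off the critical path — its longest chain is 15 days, giving 10 of slack.
The critical path is still Culture→PCR→Assay→Image; finish is now 25 days.
Change in finish: 25 − 25 = +0 days.

0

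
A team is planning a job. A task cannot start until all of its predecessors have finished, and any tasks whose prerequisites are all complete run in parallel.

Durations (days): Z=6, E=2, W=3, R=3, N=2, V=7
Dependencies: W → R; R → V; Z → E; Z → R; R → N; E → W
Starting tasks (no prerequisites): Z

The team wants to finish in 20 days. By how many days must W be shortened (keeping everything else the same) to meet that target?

Current finish: 21 days; target: 20.
W is on every critical path, so each day cut from W cuts the finish by one (this holds down to a finish of 19).
Need 21 − 20 = 1 day off W → W becomes 2 days, finish becomes 20.

1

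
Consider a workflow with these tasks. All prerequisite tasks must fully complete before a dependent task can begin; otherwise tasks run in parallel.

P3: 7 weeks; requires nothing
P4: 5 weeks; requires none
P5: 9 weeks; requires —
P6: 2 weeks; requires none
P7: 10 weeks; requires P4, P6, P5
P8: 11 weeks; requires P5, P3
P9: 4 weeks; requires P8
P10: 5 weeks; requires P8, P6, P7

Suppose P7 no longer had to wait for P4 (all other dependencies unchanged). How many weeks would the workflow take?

Original critical path: P5→P8→P10 = 9+11+5 = 25 ⇒ 25 weeks.
Dropping P4→P7 doesn't change P7's earliest start (9); another predecessor still binds.
The longest chain is now P5→P8→P10 = 9+11+5 = 25, so the workflow takes 25 weeks.

25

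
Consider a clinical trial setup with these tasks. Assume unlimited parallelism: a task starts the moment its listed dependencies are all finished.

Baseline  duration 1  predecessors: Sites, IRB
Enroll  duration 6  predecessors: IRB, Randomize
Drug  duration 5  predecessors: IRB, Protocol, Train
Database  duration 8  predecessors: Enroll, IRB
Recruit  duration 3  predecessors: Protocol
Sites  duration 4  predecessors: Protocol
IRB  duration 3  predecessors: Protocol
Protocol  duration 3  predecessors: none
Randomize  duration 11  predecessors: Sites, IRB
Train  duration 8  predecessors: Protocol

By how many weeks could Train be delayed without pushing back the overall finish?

The longest chain is Protocol→Sites→Randomize→Enroll→Database = 3+4+11+6+8 = 32; overall finish 32 weeks.
Train finishes as early as 11 and must finish by 27.
Slack of Train = 19 − 3 = 16 weeks.

16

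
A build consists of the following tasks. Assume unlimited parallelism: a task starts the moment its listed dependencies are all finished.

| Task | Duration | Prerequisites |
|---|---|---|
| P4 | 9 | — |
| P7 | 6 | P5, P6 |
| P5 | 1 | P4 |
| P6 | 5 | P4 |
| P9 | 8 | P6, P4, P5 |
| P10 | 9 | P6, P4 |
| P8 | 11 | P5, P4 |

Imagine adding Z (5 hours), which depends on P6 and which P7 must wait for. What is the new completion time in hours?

Originally the schedule takes 23 hours.
With Z inserted, P7 now waits for max(P5, P6, Z).
New critical path: P4→P6→Z→P7 = 9+5+5+6 = 25 ⇒ 25 hours.

25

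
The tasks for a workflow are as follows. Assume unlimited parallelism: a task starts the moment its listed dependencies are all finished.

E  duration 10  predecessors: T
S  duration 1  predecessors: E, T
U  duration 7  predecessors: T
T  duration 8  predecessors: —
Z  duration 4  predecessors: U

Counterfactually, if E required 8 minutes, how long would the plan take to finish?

As given, the longest chain is T→E→S = 8+10+1 = 19, so the finish is 19 minutes.
E lies on that path, so at 8 minutes the path becomes 17 minutes.
Now T→U→Z = 8+7+4 = 19 is longest, so the finish becomes 19 minutes.

19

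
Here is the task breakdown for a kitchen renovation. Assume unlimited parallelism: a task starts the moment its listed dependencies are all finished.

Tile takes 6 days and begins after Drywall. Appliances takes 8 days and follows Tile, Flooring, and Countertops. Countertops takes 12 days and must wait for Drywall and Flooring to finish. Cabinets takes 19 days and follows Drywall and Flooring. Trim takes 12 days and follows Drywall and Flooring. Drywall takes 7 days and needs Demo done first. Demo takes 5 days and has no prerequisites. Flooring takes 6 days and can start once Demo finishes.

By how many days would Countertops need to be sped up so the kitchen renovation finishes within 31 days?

Current finish: 32 days; target: 31.
Countertops is on every critical path, so each day cut from Countertops cuts the finish by one (this holds down to a finish of 31).
Need 32 − 31 = 1 day off Countertops → Countertops becomes 11 days, finish becomes 31.

1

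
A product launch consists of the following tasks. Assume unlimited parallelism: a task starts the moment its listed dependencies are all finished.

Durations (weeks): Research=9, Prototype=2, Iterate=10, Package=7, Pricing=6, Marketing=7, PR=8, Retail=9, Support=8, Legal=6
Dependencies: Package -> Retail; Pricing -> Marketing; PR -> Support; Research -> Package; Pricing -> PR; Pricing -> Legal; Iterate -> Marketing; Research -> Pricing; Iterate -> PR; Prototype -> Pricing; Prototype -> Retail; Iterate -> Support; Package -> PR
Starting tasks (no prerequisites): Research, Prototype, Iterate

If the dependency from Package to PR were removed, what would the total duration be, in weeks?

31

Before: longest chain Research→Package→PR→Support = 9+7+8+8 = 32, finish 32.
Without Package→PR, PR's earliest start moves from 16 to 15.
New critical path: Research→Pricing→PR→Support = 9+6+8+8 = 31 ⇒ 31 weeks.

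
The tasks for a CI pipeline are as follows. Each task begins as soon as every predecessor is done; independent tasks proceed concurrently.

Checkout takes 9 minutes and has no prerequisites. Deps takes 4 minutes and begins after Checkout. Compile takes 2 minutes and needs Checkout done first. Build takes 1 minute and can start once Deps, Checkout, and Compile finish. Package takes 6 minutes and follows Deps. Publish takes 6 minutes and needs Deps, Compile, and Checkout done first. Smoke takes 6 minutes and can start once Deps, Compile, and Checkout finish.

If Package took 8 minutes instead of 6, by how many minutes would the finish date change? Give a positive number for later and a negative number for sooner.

Critical path before the change: Checkout→Deps→Package = 9+4+6 = 19 giving 19 minutes.
Package is on the critical path; changing it to 8 makes that path 21 minutes.
No other chain overtakes it, so the finish is 21 minutes.
Change in finish: 21 − 19 = +2 minutes.

2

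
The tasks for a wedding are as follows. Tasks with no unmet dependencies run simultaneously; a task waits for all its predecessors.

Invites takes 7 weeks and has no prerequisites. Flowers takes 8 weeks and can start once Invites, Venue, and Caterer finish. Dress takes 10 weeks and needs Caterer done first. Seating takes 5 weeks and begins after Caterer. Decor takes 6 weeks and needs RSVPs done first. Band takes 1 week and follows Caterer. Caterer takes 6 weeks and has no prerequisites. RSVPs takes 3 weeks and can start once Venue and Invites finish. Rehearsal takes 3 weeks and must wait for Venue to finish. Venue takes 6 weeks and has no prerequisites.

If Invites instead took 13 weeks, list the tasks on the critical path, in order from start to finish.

Baseline: Invites→RSVPs→Decor = 7+3+6 = 16 → 16 weeks.
Since Invites is critical, the +6 change carries straight to that chain (now 22 weeks).
The critical path is still Invites→RSVPs→Decor; finish is now 22 weeks.

Invites, RSVPs, Decor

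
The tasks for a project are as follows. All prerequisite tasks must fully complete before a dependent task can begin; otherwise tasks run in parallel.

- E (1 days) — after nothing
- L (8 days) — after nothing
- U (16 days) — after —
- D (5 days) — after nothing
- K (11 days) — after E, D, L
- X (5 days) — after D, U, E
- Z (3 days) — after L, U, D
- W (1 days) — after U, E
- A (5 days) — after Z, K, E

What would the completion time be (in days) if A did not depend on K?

Original critical path: L→K→A = 8+11+5 = 24 ⇒ 24 days.
Dropping K→A doesn't change A's earliest start (19); another predecessor still binds.
The longest chain is now U→Z→A = 16+3+5 = 24, so the project takes 24 days.

24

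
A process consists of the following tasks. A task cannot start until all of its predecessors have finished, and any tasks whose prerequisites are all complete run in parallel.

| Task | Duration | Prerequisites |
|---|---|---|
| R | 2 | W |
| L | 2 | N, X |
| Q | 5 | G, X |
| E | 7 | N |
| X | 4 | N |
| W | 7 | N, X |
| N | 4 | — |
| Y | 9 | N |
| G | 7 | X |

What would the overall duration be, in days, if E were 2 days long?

20

As given, the longest chain is N→X→G→Q = 4+4+7+5 = 20, so the finish is 20 days.
The longest path through E is only 11 days, so E has float 9.
The critical path is still N→X→G→Q; finish is now 20 days.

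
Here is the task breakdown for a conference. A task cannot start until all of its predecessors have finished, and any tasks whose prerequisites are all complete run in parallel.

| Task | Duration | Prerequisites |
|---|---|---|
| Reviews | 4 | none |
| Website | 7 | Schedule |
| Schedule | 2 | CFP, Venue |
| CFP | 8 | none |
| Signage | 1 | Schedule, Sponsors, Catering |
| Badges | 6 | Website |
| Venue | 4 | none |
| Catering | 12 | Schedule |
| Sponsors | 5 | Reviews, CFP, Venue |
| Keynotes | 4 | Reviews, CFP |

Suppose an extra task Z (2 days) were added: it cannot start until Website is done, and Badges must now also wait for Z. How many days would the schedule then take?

25

Originally the schedule takes 23 days.
With Z inserted, Badges now waits for max(Website, Z).
New critical path: CFP→Schedule→Website→Z→Badges = 8+2+7+2+6 = 25 ⇒ 25 days.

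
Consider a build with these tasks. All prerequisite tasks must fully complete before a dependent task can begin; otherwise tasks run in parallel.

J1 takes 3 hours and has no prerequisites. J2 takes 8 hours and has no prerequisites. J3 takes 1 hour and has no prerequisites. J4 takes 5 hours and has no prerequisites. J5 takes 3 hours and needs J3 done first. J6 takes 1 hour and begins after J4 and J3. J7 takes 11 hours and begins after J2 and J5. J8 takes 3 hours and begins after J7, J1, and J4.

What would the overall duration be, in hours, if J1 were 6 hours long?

As given, the longest chain is J2→J7→J8 = 8+11+3 = 22, so the finish is 22 hours.
The longest path through J1 is only 6 hours, so J1 has float 16.
No other chain overtakes it, so the finish is 22 hours.

22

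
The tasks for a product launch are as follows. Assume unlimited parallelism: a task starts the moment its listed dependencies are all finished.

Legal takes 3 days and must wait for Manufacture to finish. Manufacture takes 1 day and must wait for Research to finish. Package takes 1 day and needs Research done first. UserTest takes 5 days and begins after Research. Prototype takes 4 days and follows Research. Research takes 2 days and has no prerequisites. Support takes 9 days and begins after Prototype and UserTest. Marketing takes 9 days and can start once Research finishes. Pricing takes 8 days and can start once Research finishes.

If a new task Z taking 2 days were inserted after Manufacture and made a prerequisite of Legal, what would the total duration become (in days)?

Originally the job takes 16 days.
With Z inserted, Legal now waits for max(Manufacture, Z).
New critical path: Research→UserTest→Support = 2+5+9 = 16 ⇒ 16 days.

16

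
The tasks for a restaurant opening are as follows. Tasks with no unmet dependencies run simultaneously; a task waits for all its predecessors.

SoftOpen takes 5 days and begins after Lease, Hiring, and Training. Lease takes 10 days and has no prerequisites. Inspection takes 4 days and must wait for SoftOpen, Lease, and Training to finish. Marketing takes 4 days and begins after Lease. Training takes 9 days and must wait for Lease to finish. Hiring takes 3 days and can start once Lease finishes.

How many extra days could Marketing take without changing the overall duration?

14

Critical path: Lease→Training→SoftOpen→Inspection = 10+9+5+4 = 28, so the finish is 28 days.
The longest chain containing Marketing totals 14 days.
So Marketing can slip 28 − 14 = 14 days.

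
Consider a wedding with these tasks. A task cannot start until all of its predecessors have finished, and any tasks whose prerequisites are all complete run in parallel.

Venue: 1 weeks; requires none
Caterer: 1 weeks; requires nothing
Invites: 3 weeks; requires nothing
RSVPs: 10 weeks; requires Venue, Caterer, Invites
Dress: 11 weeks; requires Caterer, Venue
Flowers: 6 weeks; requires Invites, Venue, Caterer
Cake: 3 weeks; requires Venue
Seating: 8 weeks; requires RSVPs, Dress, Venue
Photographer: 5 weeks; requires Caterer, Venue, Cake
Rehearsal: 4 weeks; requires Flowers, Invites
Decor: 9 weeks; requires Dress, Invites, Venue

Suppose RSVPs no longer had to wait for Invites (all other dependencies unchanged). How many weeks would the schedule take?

21

Original critical path: Venue→Dress→Decor = 1+11+9 = 21 ⇒ 21 weeks.
Without Invites→RSVPs, RSVPs's earliest start moves from 3 to 1.
The longest chain is now Venue→Dress→Decor = 1+11+9 = 21, so the schedule takes 21 weeks.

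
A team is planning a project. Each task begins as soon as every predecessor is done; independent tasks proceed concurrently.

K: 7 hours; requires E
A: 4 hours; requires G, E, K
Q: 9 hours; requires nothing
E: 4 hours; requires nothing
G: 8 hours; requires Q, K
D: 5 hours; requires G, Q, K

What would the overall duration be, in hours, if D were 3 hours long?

23

As given, the longest chain is E→K→G→D = 4+7+8+5 = 24, so the finish is 24 hours.
D is on the critical path; changing it to 3 makes that path 22 hours.
Now E→K→G→A = 4+7+8+4 = 23 is longest, so the finish becomes 23 hours.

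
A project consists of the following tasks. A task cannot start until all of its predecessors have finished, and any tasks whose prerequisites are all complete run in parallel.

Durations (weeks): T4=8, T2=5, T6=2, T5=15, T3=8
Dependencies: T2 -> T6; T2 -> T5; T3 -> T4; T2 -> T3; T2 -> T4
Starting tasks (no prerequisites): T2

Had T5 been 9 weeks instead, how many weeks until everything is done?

The binding path is T2→T3→T4 = 5+8+8 = 21; finish at 21 weeks.
The longest path through T5 is only 20 weeks, so T5 has float 1.
The critical path is still T2→T3→T4; finish is now 21 weeks.

21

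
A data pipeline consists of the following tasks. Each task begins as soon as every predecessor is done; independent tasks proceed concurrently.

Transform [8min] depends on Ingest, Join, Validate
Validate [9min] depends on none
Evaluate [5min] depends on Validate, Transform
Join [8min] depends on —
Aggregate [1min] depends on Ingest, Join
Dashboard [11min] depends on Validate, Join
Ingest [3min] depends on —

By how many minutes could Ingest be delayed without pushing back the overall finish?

6

Validate→Transform→Evaluate = 9+8+5 = 22 sets the makespan at 22 minutes.
Longest path through Ingest: 16 minutes (earliest finish 3, latest finish 9).
Float = 22 − 16 = 6.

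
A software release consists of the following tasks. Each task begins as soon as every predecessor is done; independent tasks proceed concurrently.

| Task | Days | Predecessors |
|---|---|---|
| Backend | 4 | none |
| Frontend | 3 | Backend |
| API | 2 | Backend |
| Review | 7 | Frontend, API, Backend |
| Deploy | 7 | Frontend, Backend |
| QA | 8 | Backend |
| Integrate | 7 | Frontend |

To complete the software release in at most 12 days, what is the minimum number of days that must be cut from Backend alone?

Current finish: 14 days; target: 12.
Backend is on every critical path, so each day cut from Backend cuts the finish by one (this holds down to a finish of 11).
Need 14 − 12 = 2 days off Backend → Backend becomes 2 days, finish becomes 12.

2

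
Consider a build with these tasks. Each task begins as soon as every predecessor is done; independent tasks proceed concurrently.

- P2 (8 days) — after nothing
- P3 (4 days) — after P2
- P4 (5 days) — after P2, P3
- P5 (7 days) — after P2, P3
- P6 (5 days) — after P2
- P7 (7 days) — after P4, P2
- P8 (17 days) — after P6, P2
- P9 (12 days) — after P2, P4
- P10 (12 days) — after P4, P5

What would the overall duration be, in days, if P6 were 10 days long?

Actual critical path: P2→P3→P5→P10 = 8+4+7+12 = 31 ⇒ 31 days.
P6 is off the critical path — its longest chain is 30 days, giving 1 of slack.
Now P2→P6→P8 = 8+10+17 = 35 is longest, so the finish becomes 35 days.

35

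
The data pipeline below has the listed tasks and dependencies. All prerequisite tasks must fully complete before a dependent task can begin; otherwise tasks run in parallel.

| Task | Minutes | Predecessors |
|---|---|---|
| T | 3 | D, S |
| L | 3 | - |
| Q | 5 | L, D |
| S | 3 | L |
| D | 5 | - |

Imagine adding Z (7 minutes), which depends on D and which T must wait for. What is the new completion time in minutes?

Originally the plan takes 10 minutes.
With Z inserted, T now waits for max(D, S, Z).
New critical path: D→Z→T = 5+7+3 = 15 ⇒ 15 minutes.

15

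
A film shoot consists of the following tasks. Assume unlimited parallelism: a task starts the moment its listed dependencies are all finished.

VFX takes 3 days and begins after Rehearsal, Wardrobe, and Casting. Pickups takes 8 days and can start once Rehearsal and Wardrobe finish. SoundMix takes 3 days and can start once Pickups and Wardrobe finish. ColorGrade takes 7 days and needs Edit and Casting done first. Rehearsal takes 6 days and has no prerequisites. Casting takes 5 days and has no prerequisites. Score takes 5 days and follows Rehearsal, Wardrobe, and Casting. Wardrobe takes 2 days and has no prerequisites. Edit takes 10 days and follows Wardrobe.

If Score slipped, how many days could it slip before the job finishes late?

8

Wardrobe→Edit→ColorGrade = 2+10+7 = 19 sets the makespan at 19 days.
The longest chain containing Score totals 11 days.
Float = 19 − 11 = 8.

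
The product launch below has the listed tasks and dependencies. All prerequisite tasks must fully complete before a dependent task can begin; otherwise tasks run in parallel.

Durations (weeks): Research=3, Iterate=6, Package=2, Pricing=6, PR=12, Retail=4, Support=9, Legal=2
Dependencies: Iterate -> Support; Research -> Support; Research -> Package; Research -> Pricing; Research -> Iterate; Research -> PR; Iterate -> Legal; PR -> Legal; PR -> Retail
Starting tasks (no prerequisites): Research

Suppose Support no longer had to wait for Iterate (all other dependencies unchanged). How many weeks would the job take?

19

Before: longest chain Research→PR→Retail = 3+12+4 = 19, finish 19.
Without Iterate→Support, Support's earliest start moves from 9 to 3.
New critical path: Research→PR→Retail = 3+12+4 = 19 ⇒ 19 weeks.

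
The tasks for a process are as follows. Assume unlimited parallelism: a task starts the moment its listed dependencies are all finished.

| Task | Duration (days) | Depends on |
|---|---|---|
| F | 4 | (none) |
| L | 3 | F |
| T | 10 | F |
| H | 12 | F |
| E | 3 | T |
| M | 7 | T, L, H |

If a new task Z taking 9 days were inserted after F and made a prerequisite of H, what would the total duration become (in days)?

32

Originally the job takes 23 days.
With Z inserted, H now waits for max(F, Z).
New critical path: F→Z→H→M = 4+9+12+7 = 32 ⇒ 32 days.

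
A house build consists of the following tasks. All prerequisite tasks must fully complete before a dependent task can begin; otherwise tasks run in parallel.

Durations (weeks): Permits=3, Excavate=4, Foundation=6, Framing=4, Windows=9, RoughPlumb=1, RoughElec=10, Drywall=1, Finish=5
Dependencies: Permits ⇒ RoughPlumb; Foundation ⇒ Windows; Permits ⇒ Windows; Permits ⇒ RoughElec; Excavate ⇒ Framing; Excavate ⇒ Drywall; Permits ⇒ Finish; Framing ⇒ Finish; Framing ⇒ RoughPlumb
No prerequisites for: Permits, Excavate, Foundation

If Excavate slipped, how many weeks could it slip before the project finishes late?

2

The longest chain is Foundation→Windows = 6+9 = 15; overall finish 15 weeks.
Longest path through Excavate: 13 weeks (earliest finish 4, latest finish 6).
So Excavate can slip 6 − 4 = 2 weeks.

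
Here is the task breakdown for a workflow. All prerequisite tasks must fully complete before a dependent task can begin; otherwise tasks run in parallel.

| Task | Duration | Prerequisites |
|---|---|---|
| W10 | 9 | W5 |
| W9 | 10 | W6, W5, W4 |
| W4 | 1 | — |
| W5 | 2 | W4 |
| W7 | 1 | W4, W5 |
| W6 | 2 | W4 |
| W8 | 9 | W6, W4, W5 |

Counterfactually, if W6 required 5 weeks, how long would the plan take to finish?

Baseline: W4→W6→W9 = 1+2+10 = 13 → 13 weeks.
Since W6 is critical, the +3 change carries straight to that chain (now 16 weeks).
The critical path is still W4→W6→W9; finish is now 16 weeks.

16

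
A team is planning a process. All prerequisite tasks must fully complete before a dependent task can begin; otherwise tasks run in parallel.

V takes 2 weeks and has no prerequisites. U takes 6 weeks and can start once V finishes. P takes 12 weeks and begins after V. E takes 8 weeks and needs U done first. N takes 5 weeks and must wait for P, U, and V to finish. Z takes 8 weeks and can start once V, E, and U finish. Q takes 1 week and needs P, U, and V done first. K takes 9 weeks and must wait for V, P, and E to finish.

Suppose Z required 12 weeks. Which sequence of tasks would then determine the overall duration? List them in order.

V, U, E, Z

The binding path is V→U→E→K = 2+6+8+9 = 25; finish at 25 weeks.
Z has 1 week of float (longest path through it is 24).
New critical path: V→U→E→Z = 2+6+8+12 = 28 ⇒ 28 weeks.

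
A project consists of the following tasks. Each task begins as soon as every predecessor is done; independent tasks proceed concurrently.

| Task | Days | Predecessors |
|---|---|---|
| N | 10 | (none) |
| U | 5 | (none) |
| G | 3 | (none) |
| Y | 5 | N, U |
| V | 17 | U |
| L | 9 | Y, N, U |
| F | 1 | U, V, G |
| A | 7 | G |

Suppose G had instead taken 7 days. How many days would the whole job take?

24

Actual critical path: N→Y→L = 10+5+9 = 24 ⇒ 24 days.
G is off the critical path — its longest chain is 10 days, giving 14 of slack.
No other chain overtakes it, so the finish is 24 days.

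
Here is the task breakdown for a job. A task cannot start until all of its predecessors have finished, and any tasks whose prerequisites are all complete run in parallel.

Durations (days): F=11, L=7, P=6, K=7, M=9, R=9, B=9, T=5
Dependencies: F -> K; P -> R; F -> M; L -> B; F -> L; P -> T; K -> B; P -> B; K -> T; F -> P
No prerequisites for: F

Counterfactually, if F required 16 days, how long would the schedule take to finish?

Actual critical path: F→L→B = 11+7+9 = 27 ⇒ 27 days.
F is on the critical path; changing it to 16 makes that path 32 days.
The critical path is still F→L→B; finish is now 32 days.

32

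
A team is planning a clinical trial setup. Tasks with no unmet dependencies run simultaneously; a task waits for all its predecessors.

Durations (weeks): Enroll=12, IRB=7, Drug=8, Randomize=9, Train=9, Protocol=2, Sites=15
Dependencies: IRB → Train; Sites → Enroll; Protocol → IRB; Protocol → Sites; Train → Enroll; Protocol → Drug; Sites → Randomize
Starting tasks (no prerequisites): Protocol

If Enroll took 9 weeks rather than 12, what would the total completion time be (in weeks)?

Critical path before the change: Protocol→IRB→Train→Enroll = 2+7+9+12 = 30 giving 30 weeks.
Enroll is on the critical path; changing it to 9 makes that path 27 weeks.
That remains the longest chain; total 27 weeks.

27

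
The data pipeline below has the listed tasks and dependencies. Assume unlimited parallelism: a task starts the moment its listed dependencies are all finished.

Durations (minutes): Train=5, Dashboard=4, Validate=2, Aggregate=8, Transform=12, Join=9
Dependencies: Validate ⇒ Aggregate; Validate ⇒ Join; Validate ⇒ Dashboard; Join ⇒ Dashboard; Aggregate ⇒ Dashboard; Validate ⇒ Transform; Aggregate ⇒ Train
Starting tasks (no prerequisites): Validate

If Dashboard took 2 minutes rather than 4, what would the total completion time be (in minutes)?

15

The binding path is Validate→Join→Dashboard = 2+9+4 = 15; finish at 15 minutes.
Since Dashboard is critical, the -2 change carries straight to that chain (now 13 minutes).
The binding chain switches to Validate→Aggregate→Train = 2+8+5 = 15; finish 15 minutes.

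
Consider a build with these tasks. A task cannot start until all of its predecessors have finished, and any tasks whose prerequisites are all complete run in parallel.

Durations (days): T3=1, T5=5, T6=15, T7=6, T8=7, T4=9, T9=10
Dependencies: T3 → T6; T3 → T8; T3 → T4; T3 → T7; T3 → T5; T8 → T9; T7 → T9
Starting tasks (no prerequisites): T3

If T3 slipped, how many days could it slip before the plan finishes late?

Critical path: T3→T8→T9 = 1+7+10 = 18, so the finish is 18 days.
The longest chain containing T3 totals 18 days.
So T3 can slip 1 − 1 = 0 days.

0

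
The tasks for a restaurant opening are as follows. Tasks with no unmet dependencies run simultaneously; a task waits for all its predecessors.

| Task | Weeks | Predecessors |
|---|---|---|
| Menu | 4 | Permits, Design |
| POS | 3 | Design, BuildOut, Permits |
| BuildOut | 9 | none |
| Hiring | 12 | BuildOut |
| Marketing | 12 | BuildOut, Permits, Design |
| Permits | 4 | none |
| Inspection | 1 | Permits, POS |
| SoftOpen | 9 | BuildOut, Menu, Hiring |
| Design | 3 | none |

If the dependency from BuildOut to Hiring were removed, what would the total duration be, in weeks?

Before: longest chain BuildOut→Hiring→SoftOpen = 9+12+9 = 30, finish 30.
Without BuildOut→Hiring, Hiring's earliest start moves from 9 to 0.
After: BuildOut→Marketing = 9+12 = 21 → 21 weeks.

21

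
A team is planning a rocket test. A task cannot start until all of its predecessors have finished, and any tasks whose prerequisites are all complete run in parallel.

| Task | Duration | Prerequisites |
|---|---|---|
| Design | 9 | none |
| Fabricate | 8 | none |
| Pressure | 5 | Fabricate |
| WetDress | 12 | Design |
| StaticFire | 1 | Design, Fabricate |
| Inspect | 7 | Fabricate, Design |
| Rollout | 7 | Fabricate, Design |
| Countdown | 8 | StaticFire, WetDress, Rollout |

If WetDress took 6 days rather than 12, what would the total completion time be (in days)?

24

Actual critical path: Design→WetDress→Countdown = 9+12+8 = 29 ⇒ 29 days.
Since WetDress is critical, the -6 change carries straight to that chain (now 23 days).
New critical path: Design→Rollout→Countdown = 9+7+8 = 24 ⇒ 24 days.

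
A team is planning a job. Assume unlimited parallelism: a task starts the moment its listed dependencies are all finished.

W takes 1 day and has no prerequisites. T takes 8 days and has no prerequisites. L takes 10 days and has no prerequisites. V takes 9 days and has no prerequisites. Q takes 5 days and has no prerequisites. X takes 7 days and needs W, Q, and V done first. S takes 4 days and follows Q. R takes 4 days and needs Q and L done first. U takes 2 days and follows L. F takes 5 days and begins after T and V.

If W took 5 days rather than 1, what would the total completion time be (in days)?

16

Baseline: V→X = 9+7 = 16 → 16 days.
The longest path through W is only 8 days, so W has float 8.
No other chain overtakes it, so the finish is 16 days.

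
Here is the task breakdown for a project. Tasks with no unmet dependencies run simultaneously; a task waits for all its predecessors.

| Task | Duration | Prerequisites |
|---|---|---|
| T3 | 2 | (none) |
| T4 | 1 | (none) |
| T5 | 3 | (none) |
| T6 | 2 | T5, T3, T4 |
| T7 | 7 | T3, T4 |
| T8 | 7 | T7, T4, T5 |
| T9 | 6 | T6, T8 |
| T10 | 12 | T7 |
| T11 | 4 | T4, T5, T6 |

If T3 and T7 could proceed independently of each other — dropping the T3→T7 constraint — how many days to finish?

With the dependency in place, T3→T7→T8→T9 = 2+7+7+6 = 22 sets the finish at 22 days.
Without T3→T7, T7's earliest start moves from 2 to 1.
After: T4→T7→T8→T9 = 1+7+7+6 = 21 → 21 days.

21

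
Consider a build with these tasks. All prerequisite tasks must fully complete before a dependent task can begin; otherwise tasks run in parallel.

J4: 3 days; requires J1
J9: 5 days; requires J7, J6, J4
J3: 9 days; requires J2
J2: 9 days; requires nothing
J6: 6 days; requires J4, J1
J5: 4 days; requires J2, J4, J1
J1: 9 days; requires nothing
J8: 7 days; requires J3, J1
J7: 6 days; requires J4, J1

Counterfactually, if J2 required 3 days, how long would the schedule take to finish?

Critical path before the change: J2→J3→J8 = 9+9+7 = 25 giving 25 days.
J2 is on the critical path; changing it to 3 makes that path 19 days.
New critical path: J1→J4→J6→J9 = 9+3+6+5 = 23 ⇒ 23 days.

23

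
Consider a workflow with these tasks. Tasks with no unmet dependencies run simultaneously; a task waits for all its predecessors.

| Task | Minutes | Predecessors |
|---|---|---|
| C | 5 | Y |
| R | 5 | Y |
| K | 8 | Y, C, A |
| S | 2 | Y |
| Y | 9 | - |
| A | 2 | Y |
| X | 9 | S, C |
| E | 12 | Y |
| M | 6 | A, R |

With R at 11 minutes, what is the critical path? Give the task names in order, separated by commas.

Baseline: Y→C→X = 9+5+9 = 23 → 23 minutes.
R is off the critical path — its longest chain is 20 minutes, giving 3 of slack.
New critical path: Y→R→M = 9+11+6 = 26 ⇒ 26 minutes.

Y, R, M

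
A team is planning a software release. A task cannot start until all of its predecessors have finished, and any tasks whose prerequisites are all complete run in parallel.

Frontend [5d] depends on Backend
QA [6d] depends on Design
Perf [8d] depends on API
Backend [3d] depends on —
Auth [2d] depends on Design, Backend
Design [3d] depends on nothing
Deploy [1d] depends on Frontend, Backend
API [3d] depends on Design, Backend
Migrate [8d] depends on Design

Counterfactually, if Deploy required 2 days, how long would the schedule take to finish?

14

Critical path before the change: Design→API→Perf = 3+3+8 = 14 giving 14 days.
Deploy is off the critical path — its longest chain is 9 days, giving 5 of slack.
No other chain overtakes it, so the finish is 14 days.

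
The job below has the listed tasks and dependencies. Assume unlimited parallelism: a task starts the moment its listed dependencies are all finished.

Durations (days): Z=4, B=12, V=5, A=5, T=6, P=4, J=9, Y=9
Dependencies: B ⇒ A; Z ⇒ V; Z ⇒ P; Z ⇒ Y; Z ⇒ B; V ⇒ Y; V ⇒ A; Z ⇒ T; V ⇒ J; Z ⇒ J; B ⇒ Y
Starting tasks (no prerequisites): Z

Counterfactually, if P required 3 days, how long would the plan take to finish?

Critical path before the change: Z→B→Y = 4+12+9 = 25 giving 25 days.
The longest path through P is only 8 days, so P has float 17.
The critical path is still Z→B→Y; finish is now 25 days.

25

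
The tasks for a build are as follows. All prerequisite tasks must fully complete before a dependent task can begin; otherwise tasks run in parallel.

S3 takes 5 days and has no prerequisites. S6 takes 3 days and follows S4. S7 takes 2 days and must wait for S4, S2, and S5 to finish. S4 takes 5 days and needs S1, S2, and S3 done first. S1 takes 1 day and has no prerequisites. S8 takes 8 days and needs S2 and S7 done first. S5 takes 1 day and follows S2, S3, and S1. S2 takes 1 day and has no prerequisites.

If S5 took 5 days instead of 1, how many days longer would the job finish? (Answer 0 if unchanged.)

The binding path is S3→S4→S7→S8 = 5+5+2+8 = 20; finish at 20 days.
The longest path through S5 is only 16 days, so S5 has float 4.
No other chain overtakes it, so the finish is 20 days.
Change in finish: 20 − 20 = +0 days.

0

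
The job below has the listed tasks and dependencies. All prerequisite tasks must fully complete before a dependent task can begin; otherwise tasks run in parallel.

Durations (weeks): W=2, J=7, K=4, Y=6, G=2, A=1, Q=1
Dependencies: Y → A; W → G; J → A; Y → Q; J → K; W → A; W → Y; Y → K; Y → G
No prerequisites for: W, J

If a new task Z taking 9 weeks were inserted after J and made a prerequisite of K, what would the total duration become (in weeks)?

Originally the plan takes 12 weeks.
With Z inserted, K now waits for max(Y, J, Z).
New critical path: J→Z→K = 7+9+4 = 20 ⇒ 20 weeks.

20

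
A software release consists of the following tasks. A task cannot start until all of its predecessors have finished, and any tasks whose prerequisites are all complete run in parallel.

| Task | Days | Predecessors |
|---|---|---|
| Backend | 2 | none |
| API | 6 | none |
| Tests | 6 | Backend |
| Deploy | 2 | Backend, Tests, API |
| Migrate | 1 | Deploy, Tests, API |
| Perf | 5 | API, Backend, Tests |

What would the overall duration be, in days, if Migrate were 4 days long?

14

Critical path before the change: Backend→Tests→Perf = 2+6+5 = 13 giving 13 days.
The longest path through Migrate is only 11 days, so Migrate has float 2.
The binding chain switches to Backend→Tests→Deploy→Migrate = 2+6+2+4 = 14; finish 14 days.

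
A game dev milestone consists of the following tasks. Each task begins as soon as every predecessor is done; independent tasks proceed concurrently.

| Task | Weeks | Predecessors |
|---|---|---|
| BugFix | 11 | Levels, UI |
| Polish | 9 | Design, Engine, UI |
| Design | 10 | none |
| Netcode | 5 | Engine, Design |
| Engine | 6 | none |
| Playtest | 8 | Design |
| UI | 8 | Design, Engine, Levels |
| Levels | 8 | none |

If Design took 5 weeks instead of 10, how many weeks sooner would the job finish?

Baseline: Design→UI→BugFix = 10+8+11 = 29 → 29 weeks.
Since Design is critical, the -5 change carries straight to that chain (now 24 weeks).
Now Levels→UI→BugFix = 8+8+11 = 27 is longest, so the finish becomes 27 weeks.
Change in finish: 27 − 29 = -2 weeks.

2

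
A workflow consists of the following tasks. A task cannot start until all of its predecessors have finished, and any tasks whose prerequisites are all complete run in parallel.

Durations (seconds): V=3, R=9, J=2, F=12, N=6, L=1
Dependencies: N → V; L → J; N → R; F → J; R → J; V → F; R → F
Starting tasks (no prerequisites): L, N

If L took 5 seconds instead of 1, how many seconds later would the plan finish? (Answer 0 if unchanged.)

Critical path before the change: N→R→F→J = 6+9+12+2 = 29 giving 29 seconds.
L is off the critical path — its longest chain is 3 seconds, giving 26 of slack.
That remains the longest chain; total 29 seconds.
Change in finish: 29 − 29 = +0 seconds.

0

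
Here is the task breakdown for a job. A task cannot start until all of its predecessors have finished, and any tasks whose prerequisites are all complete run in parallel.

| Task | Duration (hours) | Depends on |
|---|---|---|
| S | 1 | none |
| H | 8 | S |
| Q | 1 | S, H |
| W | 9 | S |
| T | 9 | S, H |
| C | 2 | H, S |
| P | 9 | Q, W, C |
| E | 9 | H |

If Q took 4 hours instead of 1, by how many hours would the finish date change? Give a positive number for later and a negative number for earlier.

2

Actual critical path: S→H→C→P = 1+8+2+9 = 20 ⇒ 20 hours.
Q is off the critical path — its longest chain is 19 hours, giving 1 of slack.
The binding chain switches to S→H→Q→P = 1+8+4+9 = 22; finish 22 hours.
Change in finish: 22 − 20 = +2 hours.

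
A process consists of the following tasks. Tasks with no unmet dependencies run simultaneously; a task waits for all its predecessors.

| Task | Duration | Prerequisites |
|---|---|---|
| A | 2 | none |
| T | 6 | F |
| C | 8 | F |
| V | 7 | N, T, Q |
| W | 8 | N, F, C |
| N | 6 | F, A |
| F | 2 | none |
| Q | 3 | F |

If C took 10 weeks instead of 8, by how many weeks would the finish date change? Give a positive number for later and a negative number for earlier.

The binding path is F→C→W = 2+8+8 = 18; finish at 18 weeks.
C lies on that path, so at 10 weeks the path becomes 20 weeks.
That remains the longest chain; total 20 weeks.
Change in finish: 20 − 18 = +2 weeks.

2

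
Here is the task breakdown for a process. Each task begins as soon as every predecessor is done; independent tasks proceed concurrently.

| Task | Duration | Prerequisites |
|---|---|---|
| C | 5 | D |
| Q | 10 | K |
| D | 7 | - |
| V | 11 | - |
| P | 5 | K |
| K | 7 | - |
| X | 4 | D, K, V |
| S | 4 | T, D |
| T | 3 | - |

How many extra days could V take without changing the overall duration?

2

Critical path: K→Q = 7+10 = 17, so the finish is 17 days.
The longest chain containing V totals 15 days.
Float = 17 − 15 = 2.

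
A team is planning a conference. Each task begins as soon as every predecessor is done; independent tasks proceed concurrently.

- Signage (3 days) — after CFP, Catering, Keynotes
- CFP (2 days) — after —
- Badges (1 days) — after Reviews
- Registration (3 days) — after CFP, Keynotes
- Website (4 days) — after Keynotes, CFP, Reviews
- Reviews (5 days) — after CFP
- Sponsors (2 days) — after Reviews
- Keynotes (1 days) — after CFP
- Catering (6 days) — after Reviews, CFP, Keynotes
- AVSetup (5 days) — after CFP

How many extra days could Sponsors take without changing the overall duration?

7

CFP→Reviews→Catering→Signage = 2+5+6+3 = 16 sets the makespan at 16 days.
Sponsors finishes as early as 9 and must finish by 16.
Float = 16 − 9 = 7.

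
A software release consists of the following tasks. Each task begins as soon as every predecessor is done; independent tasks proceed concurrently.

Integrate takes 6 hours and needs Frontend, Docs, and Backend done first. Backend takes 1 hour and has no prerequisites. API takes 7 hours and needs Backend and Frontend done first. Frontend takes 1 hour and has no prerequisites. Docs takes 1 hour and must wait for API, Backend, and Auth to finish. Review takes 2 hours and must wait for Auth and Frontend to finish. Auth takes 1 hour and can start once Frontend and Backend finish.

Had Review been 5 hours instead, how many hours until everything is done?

Actual critical path: Backend→API→Docs→Integrate = 1+7+1+6 = 15 ⇒ 15 hours.
Review has 11 hours of float (longest path through it is 4).
No other chain overtakes it, so the finish is 15 hours.

15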